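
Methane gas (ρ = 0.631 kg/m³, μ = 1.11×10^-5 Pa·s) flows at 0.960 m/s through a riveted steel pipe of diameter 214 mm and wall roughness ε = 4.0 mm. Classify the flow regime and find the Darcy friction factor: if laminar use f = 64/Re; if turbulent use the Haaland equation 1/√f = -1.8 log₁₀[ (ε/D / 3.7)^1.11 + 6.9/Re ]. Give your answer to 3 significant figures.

f ≈ 0.0507

Re = ρVD/μ = 0.631·0.96·0.214/1.11e-05 = 1.168e+04.
Re > 4000 → turbulent. ε/D = 0.004/0.214 = 0.0187; Haaland: 1/√f = -1.8 log₁₀[0.00282 + 0.000591] = 4.44, so f = 0.05073.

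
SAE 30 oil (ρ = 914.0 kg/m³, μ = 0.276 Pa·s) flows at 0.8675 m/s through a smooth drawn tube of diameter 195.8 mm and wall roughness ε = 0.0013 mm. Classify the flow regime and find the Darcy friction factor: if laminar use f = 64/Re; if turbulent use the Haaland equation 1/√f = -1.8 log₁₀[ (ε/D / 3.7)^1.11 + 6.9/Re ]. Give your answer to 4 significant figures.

f ≈ 0.1138

Re = ρVD/μ = 914·0.8675·0.1958/0.276 = 562.5.
Re < 2300 → laminar, so f = 64/Re = 0.1138 (roughness is irrelevant in laminar flow).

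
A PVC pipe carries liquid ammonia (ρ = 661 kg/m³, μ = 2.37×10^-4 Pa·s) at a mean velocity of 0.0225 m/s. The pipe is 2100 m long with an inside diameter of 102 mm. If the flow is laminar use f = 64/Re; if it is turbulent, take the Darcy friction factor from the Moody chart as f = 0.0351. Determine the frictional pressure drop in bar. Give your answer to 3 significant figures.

Reynolds number Re = ρVD/μ = 661 · 0.0225 · 0.102 / 0.000237 = 6401.
Re > 4000 → turbulent; use the Moody-chart value f = 0.0351.
Darcy-Weisbach: ΔP = f(L/D)(ρV²/2) = 0.0351·(2100/0.102)·(661·0.0225²/2) = 0.0351·2.059e+04·0.1673 = 120.9 Pa.
ΔP = 120.9 Pa = 0.00121 bar.

ΔP ≈ 0.00121 bar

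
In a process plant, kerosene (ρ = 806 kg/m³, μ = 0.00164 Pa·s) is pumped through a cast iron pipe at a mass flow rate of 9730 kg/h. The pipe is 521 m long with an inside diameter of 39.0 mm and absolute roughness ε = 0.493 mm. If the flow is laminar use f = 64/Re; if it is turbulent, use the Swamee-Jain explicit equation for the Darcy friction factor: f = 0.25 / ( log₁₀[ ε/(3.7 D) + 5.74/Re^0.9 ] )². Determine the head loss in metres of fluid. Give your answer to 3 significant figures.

h_f ≈ 228 m

ṁ = 9730 kg/h = 9730/3600 = 2.703 kg/s.
A = πD²/4 = π(0.039)²/4 = 0.001195 m²; mean velocity V = ṁ/(ρA) = 2.703/(806 · 0.001195) = 2.807 m/s.
Reynolds number Re = ρVD/μ = 806 · 2.807 · 0.039 / 0.00164 = 5.38e+04.
Re > 4000 → turbulent. Relative roughness ε/D = 0.000493/0.039 = 0.0126. Swamee-Jain: f = 0.25/(log₁₀[0.0126/3.7 + 5.74/5.38e+04^0.9])² = 0.25/(log₁₀[0.00342 + 0.000317])² = 0.25/(-2.428)² = 0.04241.
Darcy-Weisbach: ΔP = f(L/D)(ρV²/2) = 0.04241·(521/0.039)·(806·2.807²/2) = 0.04241·1.336e+04·3176 = 1.799e+06 Pa.
Head loss h_f = ΔP/(ρg) = 1.799e+06/(806·9.81) = 228 m.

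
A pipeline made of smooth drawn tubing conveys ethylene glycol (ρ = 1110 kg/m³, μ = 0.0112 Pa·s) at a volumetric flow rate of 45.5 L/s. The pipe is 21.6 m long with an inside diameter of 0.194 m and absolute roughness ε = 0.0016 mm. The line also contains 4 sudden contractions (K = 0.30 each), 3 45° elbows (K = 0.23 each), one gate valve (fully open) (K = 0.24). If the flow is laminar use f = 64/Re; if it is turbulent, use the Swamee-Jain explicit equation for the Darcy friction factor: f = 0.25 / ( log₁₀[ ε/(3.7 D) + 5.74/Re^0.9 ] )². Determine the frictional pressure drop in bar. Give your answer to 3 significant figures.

ΔP ≈ 0.0624 bar

Q = 45.5 L/s = 45.5/1000 = 0.0455 m³/s.
Cross-sectional area A = πD²/4 = π(0.194)²/4 = 0.02956 m²; mean velocity V = Q/A = 0.0455/0.02956 = 1.539 m/s.
Reynolds number Re = ρVD/μ = 1110 · 1.539 · 0.194 / 0.0112 = 2.96e+04.
Re > 4000 → turbulent. Relative roughness ε/D = 1.6e-06/0.194 = 8.25e-06. Swamee-Jain: f = 0.25/(log₁₀[8.25e-06/3.7 + 5.74/2.96e+04^0.9])² = 0.25/(log₁₀[2.23e-06 + 0.000543])² = 0.25/(-3.263)² = 0.02347.
Total minor-loss coefficient ΣK = 4·0.3 + 3·0.23 + 1·0.24 = 2.13.
ΔP = [f·L/D + ΣK]·(ρV²/2) = [0.02347·21.6/0.194 + 2.13]·(1110·1.539²/2) = [2.614 + 2.13]·1315 = 6238 Pa.
ΔP = 6238 Pa = 0.0624 bar.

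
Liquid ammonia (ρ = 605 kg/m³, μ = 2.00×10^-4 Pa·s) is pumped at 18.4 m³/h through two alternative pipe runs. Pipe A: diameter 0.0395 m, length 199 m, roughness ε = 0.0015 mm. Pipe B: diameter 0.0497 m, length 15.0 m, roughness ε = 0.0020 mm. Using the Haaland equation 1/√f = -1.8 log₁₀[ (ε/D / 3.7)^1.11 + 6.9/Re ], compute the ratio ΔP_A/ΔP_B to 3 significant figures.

Pipe A: V = Q/A = 0.005111/0.001225 = 4.171 m/s; Re = 4.984e+05; ε/D = 3.8e-05; Haaland → f = 0.01353; ΔP_A = f(L/D)(ρV²/2) = 3.587e+05 Pa.
Pipe B: V = Q/A = 0.005111/0.00194 = 2.635 m/s; Re = 3.961e+05; ε/D = 4.02e-05; Haaland → f = 0.01404; ΔP_B = f(L/D)(ρV²/2) = 8900 Pa.
ΔP_A/ΔP_B = 3.587e+05/8900 = 40.3.

ΔP_A/ΔP_B ≈ 40.3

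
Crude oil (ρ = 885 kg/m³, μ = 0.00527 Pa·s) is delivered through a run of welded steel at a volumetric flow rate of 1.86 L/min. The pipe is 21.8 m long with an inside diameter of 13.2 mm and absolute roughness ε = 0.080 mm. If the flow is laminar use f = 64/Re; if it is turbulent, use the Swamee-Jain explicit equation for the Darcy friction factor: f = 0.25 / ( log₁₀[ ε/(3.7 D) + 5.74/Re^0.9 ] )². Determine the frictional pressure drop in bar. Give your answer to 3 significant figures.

Q = 1.86 L/min = 1.86/60000 = 3.1e-05 m³/s.
Cross-sectional area A = πD²/4 = π(0.0132)²/4 = 0.0001368 m²; mean velocity V = Q/A = 3.1e-05/0.0001368 = 0.2265 m/s.
Reynolds number Re = ρVD/μ = 885 · 0.2265 · 0.0132 / 0.00527 = 502.1.
Re < 2300 → laminar flow, so f = 64/Re = 64/502.1 = 0.1275 (the turbulent correlation is not needed).
Darcy-Weisbach: ΔP = f(L/D)(ρV²/2) = 0.1275·(21.8/0.0132)·(885·0.2265²/2) = 0.1275·1652·22.71 = 4780 Pa.
ΔP = 4780 Pa = 0.0478 bar.

ΔP ≈ 0.0478 bar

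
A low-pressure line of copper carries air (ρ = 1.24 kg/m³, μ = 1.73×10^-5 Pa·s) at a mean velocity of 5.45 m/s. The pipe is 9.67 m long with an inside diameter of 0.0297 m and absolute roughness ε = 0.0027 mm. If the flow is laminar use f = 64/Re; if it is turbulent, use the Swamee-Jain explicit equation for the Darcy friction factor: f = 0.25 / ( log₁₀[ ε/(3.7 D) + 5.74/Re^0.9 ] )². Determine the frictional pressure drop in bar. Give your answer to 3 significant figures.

Reynolds number Re = ρVD/μ = 1.24 · 5.45 · 0.0297 / 1.73e-05 = 1.16e+04.
Re > 4000 → turbulent. Relative roughness ε/D = 2.7e-06/0.0297 = 9.09e-05. Swamee-Jain: f = 0.25/(log₁₀[9.09e-05/3.7 + 5.74/1.16e+04^0.9])² = 0.25/(log₁₀[2.46e-05 + 0.00126])² = 0.25/(-2.891)² = 0.02992.
Darcy-Weisbach: ΔP = f(L/D)(ρV²/2) = 0.02992·(9.67/0.0297)·(1.24·5.45²/2) = 0.02992·325.6·18.42 = 179.4 Pa.
ΔP = 179.4 Pa = 0.00179 bar.

ΔP ≈ 0.00179 bar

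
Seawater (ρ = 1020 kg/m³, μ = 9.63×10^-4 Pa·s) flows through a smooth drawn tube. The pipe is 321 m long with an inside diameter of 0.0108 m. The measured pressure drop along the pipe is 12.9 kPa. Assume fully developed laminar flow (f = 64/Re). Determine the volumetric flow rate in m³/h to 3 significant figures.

Q ≈ 0.0502 m³/h

For laminar flow, f = 64/Re with Re = ρVD/μ, so Darcy-Weisbach reduces to ΔP = 32μLV/D². Solving for V: V = ΔP·D²/(32μL) = 1.29e+04·(0.0108)²/(32·0.000963·321) = 0.1521 m/s.
Check: Re = ρVD/μ = 1020·0.1521·0.0108/0.000963 = 1740 < 2300, so the laminar assumption holds.
Q = V·A = 0.1521·(π/4·0.0108²) = 1.393e-05 m³/s = 0.0502 m³/h.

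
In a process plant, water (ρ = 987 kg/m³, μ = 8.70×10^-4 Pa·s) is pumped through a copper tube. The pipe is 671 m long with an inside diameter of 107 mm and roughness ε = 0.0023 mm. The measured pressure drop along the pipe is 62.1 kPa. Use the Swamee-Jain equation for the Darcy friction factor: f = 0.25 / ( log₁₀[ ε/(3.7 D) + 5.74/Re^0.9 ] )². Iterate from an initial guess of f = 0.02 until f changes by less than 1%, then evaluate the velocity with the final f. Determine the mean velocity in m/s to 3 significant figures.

V ≈ 1.09 m/s

Rearranging Darcy-Weisbach: V = √(2·ΔP·D/(f·L·ρ)). With ε/D = 2.3e-06/0.107 = 2.15e-05, iterate starting from f = 0.02:
  f = 0.02 → V = √(2·6.21e+04·0.107/(0.02·671·987)) = 1.002 m/s; Re = ρVD/μ = 1.216e+05; f → 0.0173
  f = 0.0173 → V = 1.077 m/s; Re = 1.307e+05; f → 0.01706
  f = 0.01706 → V = 1.085 m/s; Re = 1.317e+05; f → 0.01703
Converged (Δf/f < 1%). With the final f = 0.01703: V = √(2·6.21e+04·0.107/(0.01703·671·987)) = 1.085 m/s.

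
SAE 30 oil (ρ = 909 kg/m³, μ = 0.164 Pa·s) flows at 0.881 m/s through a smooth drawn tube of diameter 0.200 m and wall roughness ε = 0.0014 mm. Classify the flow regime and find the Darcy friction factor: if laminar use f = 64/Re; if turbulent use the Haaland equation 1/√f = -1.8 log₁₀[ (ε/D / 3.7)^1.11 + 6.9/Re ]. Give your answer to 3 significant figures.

Re = ρVD/μ = 909·0.881·0.2/0.164 = 976.6.
Re < 2300 → laminar, so f = 64/Re = 0.06553 (roughness is irrelevant in laminar flow).

f ≈ 0.0655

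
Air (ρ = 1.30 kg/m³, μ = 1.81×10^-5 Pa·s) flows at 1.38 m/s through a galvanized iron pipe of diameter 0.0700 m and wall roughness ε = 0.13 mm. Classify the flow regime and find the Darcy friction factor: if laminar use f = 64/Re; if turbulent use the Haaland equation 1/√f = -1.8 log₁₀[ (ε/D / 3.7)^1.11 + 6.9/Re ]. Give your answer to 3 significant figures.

Re = ρVD/μ = 1.3·1.38·0.07/1.81e-05 = 6938.
Re > 4000 → turbulent. ε/D = 0.00013/0.07 = 0.00186; Haaland: 1/√f = -1.8 log₁₀[0.000218 + 0.000995] = 5.25, so f = 0.03629.

f ≈ 0.0363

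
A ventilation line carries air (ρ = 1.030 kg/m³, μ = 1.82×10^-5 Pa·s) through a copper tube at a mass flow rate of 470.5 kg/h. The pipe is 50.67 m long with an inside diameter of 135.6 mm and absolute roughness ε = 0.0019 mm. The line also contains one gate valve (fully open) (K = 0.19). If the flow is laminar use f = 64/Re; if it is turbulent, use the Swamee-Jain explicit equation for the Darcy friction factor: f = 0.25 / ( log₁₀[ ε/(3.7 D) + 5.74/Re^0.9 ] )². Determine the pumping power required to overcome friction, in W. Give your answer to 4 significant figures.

ṁ = 470.5 kg/h = 470.5/3600 = 0.1307 kg/s.
A = πD²/4 = π(0.1356)²/4 = 0.01444 m²; mean velocity V = ṁ/(ρA) = 0.1307/(1.03 · 0.01444) = 8.786 m/s.
Reynolds number Re = ρVD/μ = 1.03 · 8.786 · 0.1356 / 1.82e-05 = 6.743e+04.
Re > 4000 → turbulent. Relative roughness ε/D = 1.9e-06/0.1356 = 1.4e-05. Swamee-Jain: f = 0.25/(log₁₀[1.4e-05/3.7 + 5.74/6.743e+04^0.9])² = 0.25/(log₁₀[3.79e-06 + 0.000259])² = 0.25/(-3.581)² = 0.0195.
Total minor-loss coefficient ΣK = 1·0.19 = 0.19.
ΔP = [f·L/D + ΣK]·(ρV²/2) = [0.0195·50.67/0.1356 + 0.19]·(1.03·8.786²/2) = [7.286 + 0.19]·39.76 = 297.2 Pa.
Q = ṁ/ρ = 0.1307/1.03 = 0.1269 m³/s.
Pumping power P = QΔP = 0.1269·297.2 = 37.715 W = 37.72 W.

P ≈ 37.72 W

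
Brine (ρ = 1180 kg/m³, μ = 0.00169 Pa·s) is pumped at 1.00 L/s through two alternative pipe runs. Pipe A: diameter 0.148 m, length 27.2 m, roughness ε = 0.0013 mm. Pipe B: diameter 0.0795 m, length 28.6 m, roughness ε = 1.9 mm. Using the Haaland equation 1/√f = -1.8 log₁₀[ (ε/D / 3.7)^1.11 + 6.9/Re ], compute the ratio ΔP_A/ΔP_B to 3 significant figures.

Pipe A: V = Q/A = 0.001/0.0172 = 0.05813 m/s; Re = 6007; ε/D = 8.78e-06; Haaland → f = 0.03572; ΔP_A = f(L/D)(ρV²/2) = 13.09 Pa.
Pipe B: V = Q/A = 0.001/0.004964 = 0.2015 m/s; Re = 1.118e+04; ε/D = 0.0239; Haaland → f = 0.05523; ΔP_B = f(L/D)(ρV²/2) = 475.8 Pa.
ΔP_A/ΔP_B = 13.09/475.8 = 0.0275.

ΔP_A/ΔP_B ≈ 0.0275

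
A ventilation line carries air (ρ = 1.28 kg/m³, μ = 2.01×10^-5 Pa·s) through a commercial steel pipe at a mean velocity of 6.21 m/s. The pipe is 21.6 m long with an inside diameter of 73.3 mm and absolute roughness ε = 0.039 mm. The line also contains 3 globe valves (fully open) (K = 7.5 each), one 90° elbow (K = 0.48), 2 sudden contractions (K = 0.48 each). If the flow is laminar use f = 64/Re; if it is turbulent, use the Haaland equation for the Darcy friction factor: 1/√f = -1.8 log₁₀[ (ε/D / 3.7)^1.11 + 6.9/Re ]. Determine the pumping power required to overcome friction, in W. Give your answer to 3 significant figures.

P ≈ 20.2 W

Reynolds number Re = ρVD/μ = 1.28 · 6.21 · 0.0733 / 2.01e-05 = 2.899e+04.
Re > 4000 → turbulent. Relative roughness ε/D = 3.9e-05/0.0733 = 0.000532. Haaland: 1/√f = -1.8 log₁₀[(0.000532/3.7)^1.11 + 6.9/2.899e+04] = -1.8 log₁₀[5.43e-05 + 0.000238] = 6.361, so f = 0.02471.
Total minor-loss coefficient ΣK = 3·7.5 + 1·0.48 + 2·0.48 = 23.9.
ΔP = [f·L/D + ΣK]·(ρV²/2) = [0.02471·21.6/0.0733 + 23.9]·(1.28·6.21²/2) = [7.282 + 23.9]·24.68 = 770.6 Pa.
Q = V·A = 6.21·0.00422 = 0.02621 m³/s.
Pumping power P = QΔP = 0.02621·770.6 = 20.19 W = 20.2 W.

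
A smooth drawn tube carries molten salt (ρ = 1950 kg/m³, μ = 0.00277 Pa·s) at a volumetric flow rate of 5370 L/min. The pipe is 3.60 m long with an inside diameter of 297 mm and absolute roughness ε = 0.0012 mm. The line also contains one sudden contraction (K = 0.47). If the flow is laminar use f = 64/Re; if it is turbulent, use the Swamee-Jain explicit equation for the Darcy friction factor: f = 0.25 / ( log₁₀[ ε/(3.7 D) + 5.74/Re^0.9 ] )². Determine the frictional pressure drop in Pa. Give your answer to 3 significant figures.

Q = 5370 L/min = 5370/60000 = 0.0895 m³/s.
Cross-sectional area A = πD²/4 = π(0.297)²/4 = 0.06928 m²; mean velocity V = Q/A = 0.0895/0.06928 = 1.292 m/s.
Reynolds number Re = ρVD/μ = 1950 · 1.292 · 0.297 / 0.00277 = 2.701e+05.
Re > 4000 → turbulent. Relative roughness ε/D = 1.2e-06/0.297 = 4.04e-06. Swamee-Jain: f = 0.25/(log₁₀[4.04e-06/3.7 + 5.74/2.701e+05^0.9])² = 0.25/(log₁₀[1.09e-06 + 7.42e-05])² = 0.25/(-4.123)² = 0.01471.
Total minor-loss coefficient ΣK = 1·0.47 = 0.47.
ΔP = [f·L/D + ΣK]·(ρV²/2) = [0.01471·3.6/0.297 + 0.47]·(1950·1.292²/2) = [0.1783 + 0.47]·1627 = 1055 Pa.

ΔP ≈ 1050 Pa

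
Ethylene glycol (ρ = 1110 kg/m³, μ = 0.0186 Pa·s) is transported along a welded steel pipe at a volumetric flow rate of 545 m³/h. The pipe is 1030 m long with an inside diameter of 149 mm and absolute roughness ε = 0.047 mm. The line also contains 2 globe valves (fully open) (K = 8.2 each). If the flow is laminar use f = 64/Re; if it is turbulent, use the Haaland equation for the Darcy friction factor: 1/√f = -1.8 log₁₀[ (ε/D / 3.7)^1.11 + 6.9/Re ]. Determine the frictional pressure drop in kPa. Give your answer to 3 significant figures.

ΔP ≈ 6490 kPa

Q = 545 m³/h = 545/3600 = 0.1514 m³/s.
Cross-sectional area A = πD²/4 = π(0.149)²/4 = 0.01744 m²; mean velocity V = Q/A = 0.1514/0.01744 = 8.682 m/s.
Reynolds number Re = ρVD/μ = 1110 · 8.682 · 0.149 / 0.0186 = 7.72e+04.
Re > 4000 → turbulent. Relative roughness ε/D = 4.7e-05/0.149 = 0.000315. Haaland: 1/√f = -1.8 log₁₀[(0.000315/3.7)^1.11 + 6.9/7.72e+04] = -1.8 log₁₀[3.04e-05 + 8.94e-05] = 7.059, so f = 0.02007.
Total minor-loss coefficient ΣK = 2·8.2 = 16.4.
ΔP = [f·L/D + ΣK]·(ρV²/2) = [0.02007·1030/0.149 + 16.4]·(1110·8.682²/2) = [138.7 + 16.4]·4.184e+04 = 6.49e+06 Pa.
ΔP = 6.49e+06 Pa = 6490 kPa.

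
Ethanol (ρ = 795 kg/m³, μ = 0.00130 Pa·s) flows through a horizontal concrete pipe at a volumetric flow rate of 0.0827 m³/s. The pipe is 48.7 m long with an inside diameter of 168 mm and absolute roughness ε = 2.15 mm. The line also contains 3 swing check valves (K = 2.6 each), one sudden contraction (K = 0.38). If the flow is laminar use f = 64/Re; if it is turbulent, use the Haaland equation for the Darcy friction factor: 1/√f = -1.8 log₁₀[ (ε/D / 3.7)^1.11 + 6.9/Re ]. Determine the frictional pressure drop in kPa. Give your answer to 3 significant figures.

Cross-sectional area A = πD²/4 = π(0.168)²/4 = 0.02217 m²; mean velocity V = Q/A = 0.0827/0.02217 = 3.731 m/s.
Reynolds number Re = ρVD/μ = 795 · 3.731 · 0.168 / 0.0013 = 3.833e+05.
Re > 4000 → turbulent. Relative roughness ε/D = 0.00215/0.168 = 0.0128. Haaland: 1/√f = -1.8 log₁₀[(0.0128/3.7)^1.11 + 6.9/3.833e+05] = -1.8 log₁₀[0.00185 + 1.8e-05] = 4.91, so f = 0.04149.
Total minor-loss coefficient ΣK = 3·2.6 + 1·0.38 = 8.18.
ΔP = [f·L/D + ΣK]·(ρV²/2) = [0.04149·48.7/0.168 + 8.18]·(795·3.731²/2) = [12.03 + 8.18]·5533 = 1.118e+05 Pa.
ΔP = 1.118e+05 Pa = 112 kPa.

ΔP ≈ 112 kPa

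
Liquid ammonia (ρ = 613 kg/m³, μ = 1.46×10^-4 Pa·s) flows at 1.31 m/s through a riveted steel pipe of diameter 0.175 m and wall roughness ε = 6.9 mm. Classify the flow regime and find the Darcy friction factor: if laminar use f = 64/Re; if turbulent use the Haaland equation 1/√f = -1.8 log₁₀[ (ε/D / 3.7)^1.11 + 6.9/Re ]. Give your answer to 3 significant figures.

f ≈ 0.0644

Re = ρVD/μ = 613·1.31·0.175/0.000146 = 9.625e+05.
Re > 4000 → turbulent. ε/D = 0.0069/0.175 = 0.0394; Haaland: 1/√f = -1.8 log₁₀[0.00647 + 7.17e-06] = 3.94, so f = 0.06442.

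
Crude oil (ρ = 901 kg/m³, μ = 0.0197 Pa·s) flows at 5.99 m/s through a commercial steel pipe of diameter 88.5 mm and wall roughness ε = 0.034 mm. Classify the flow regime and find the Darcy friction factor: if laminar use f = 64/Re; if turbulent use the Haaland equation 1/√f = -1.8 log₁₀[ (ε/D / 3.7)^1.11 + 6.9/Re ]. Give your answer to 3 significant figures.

f ≈ 0.0253

Re = ρVD/μ = 901·5.99·0.0885/0.0197 = 2.425e+04.
Re > 4000 → turbulent. ε/D = 3.4e-05/0.0885 = 0.000384; Haaland: 1/√f = -1.8 log₁₀[3.79e-05 + 0.000285] = 6.285, so f = 0.02532.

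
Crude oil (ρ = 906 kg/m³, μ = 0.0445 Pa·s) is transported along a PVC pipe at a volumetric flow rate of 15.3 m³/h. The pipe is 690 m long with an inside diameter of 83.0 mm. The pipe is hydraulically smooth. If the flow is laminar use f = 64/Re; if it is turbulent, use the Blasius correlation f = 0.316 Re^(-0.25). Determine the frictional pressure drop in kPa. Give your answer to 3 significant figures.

ΔP ≈ 112 kPa

Q = 15.3 m³/h = 15.3/3600 = 0.00425 m³/s.
Cross-sectional area A = πD²/4 = π(0.083)²/4 = 0.005411 m²; mean velocity V = Q/A = 0.00425/0.005411 = 0.7855 m/s.
Reynolds number Re = ρVD/μ = 906 · 0.7855 · 0.083 / 0.0445 = 1327.
Re < 2300 → laminar flow, so f = 64/Re = 64/1327 = 0.04822 (the turbulent correlation is not needed).
Darcy-Weisbach: ΔP = f(L/D)(ρV²/2) = 0.04822·(690/0.083)·(906·0.7855²/2) = 0.04822·8313·279.5 = 1.12e+05 Pa.
ΔP = 1.12e+05 Pa = 112 kPa.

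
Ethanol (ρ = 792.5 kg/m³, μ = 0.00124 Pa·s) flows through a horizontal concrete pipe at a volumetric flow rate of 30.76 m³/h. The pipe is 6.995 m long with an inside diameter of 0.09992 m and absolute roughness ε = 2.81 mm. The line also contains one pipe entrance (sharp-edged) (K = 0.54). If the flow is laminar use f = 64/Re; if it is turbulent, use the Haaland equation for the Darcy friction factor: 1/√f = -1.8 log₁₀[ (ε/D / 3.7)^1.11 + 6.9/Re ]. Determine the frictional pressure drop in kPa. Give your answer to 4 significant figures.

Q = 30.76 m³/h = 30.76/3600 = 0.008544 m³/s.
Cross-sectional area A = πD²/4 = π(0.09992)²/4 = 0.007841 m²; mean velocity V = Q/A = 0.008544/0.007841 = 1.09 m/s.
Reynolds number Re = ρVD/μ = 792.5 · 1.09 · 0.09992 / 0.00124 = 6.959e+04.
Re > 4000 → turbulent. Relative roughness ε/D = 0.00281/0.09992 = 0.0281. Haaland: 1/√f = -1.8 log₁₀[(0.0281/3.7)^1.11 + 6.9/6.959e+04] = -1.8 log₁₀[0.00444 + 9.92e-05] = 4.217, so f = 0.05624.
Total minor-loss coefficient ΣK = 1·0.54 = 0.54.
ΔP = [f·L/D + ΣK]·(ρV²/2) = [0.05624·6.995/0.09992 + 0.54]·(792.5·1.09²/2) = [3.937 + 0.54]·470.5 = 2106 Pa.
ΔP = 2106 Pa = 2.106 kPa.

ΔP ≈ 2.106 kPa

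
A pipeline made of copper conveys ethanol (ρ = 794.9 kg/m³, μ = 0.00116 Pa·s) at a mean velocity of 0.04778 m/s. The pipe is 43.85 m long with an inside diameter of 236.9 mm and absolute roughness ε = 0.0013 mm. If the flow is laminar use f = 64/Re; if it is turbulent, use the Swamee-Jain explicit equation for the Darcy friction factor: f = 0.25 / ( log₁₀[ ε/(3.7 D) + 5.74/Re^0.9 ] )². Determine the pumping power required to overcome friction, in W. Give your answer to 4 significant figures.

P ≈ 0.01177 W

Reynolds number Re = ρVD/μ = 794.9 · 0.04778 · 0.2369 / 0.00116 = 7756.
Re > 4000 → turbulent. Relative roughness ε/D = 1.3e-06/0.2369 = 5.49e-06. Swamee-Jain: f = 0.25/(log₁₀[5.49e-06/3.7 + 5.74/7756^0.9])² = 0.25/(log₁₀[1.48e-06 + 0.00181])² = 0.25/(-2.741)² = 0.03326.
Darcy-Weisbach: ΔP = f(L/D)(ρV²/2) = 0.03326·(43.85/0.2369)·(794.9·0.04778²/2) = 0.03326·185.1·0.9073 = 5.587 Pa.
Q = V·A = 0.04778·0.04408 = 0.002106 m³/s.
Pumping power P = QΔP = 0.002106·5.587 = 0.011766 W = 0.01177 W.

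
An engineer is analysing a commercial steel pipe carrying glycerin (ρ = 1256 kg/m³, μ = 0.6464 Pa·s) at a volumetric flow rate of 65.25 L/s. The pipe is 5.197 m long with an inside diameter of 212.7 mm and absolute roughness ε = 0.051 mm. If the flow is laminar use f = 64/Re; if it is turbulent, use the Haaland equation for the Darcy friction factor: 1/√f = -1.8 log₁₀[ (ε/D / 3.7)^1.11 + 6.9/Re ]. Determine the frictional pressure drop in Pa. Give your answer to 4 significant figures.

ΔP ≈ 4363 Pa

Q = 65.25 L/s = 65.25/1000 = 0.06525 m³/s.
Cross-sectional area A = πD²/4 = π(0.2127)²/4 = 0.03553 m²; mean velocity V = Q/A = 0.06525/0.03553 = 1.836 m/s.
Reynolds number Re = ρVD/μ = 1256 · 1.836 · 0.2127 / 0.646 = 758.9.
Re < 2300 → laminar flow, so f = 64/Re = 64/758.9 = 0.08433 (the turbulent correlation is not needed).
Darcy-Weisbach: ΔP = f(L/D)(ρV²/2) = 0.08433·(5.197/0.2127)·(1256·1.836²/2) = 0.08433·24.43·2118 = 4363 Pa.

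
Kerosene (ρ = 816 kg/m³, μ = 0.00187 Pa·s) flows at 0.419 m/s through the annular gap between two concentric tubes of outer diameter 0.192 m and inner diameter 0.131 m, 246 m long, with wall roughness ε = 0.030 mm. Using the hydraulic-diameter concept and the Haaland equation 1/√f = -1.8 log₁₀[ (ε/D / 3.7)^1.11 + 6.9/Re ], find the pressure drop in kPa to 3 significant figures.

Hydraulic diameter D_h = 4A/P = D_o - D_i = 0.192 - 0.131 = 0.061 m.
Re = ρVD_h/μ = 816·0.419·0.061/0.00187 = 1.115e+04.
ε/D_h = 3e-05/0.061 = 0.000492; Haaland gives 1/√f = -1.8 log₁₀[4.98e-05+0.000619] = 5.715, so f = 0.03062.
ΔP = f(L/D_h)(ρV²/2) = 0.03062·246/0.061·71.63 = 8845 Pa.
ΔP = 8.84 kPa.

ΔP ≈ 8.84 kPa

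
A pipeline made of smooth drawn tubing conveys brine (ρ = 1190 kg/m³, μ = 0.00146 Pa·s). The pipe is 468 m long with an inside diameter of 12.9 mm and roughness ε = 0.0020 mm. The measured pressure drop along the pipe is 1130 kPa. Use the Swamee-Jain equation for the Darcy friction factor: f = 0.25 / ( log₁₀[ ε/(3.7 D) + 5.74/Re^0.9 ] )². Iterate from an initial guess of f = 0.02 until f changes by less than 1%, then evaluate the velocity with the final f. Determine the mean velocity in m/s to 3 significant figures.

Rearranging Darcy-Weisbach: V = √(2·ΔP·D/(f·L·ρ)). With ε/D = 2e-06/0.0129 = 0.000155, iterate starting from f = 0.02:
  f = 0.02 → V = √(2·1.13e+06·0.0129/(0.02·468·1190)) = 1.618 m/s; Re = ρVD/μ = 1.701e+04; f → 0.02725
  f = 0.02725 → V = 1.386 m/s; Re = 1.457e+04; f → 0.02832
  f = 0.02832 → V = 1.359 m/s; Re = 1.429e+04; f → 0.02846
Converged (Δf/f < 1%). With the final f = 0.02846: V = √(2·1.13e+06·0.0129/(0.02846·468·1190)) = 1.356 m/s.

V ≈ 1.36 m/s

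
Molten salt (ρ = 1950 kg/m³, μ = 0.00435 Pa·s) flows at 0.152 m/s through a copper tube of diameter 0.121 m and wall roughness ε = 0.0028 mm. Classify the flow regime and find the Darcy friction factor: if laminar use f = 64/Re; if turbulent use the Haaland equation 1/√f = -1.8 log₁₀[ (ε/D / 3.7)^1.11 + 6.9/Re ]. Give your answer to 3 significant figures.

Re = ρVD/μ = 1950·0.152·0.121/0.00435 = 8245.
Re > 4000 → turbulent. ε/D = 2.8e-06/0.121 = 2.31e-05; Haaland: 1/√f = -1.8 log₁₀[1.67e-06 + 0.000837] = 5.538, so f = 0.03261.

f ≈ 0.0326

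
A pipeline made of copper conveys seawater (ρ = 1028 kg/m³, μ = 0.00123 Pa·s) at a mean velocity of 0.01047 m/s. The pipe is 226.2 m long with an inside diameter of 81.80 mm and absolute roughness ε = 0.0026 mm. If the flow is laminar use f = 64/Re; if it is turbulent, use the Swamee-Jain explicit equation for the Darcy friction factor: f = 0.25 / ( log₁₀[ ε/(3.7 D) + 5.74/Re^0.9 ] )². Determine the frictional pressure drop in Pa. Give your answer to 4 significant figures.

ΔP ≈ 13.93 Pa

Reynolds number Re = ρVD/μ = 1028 · 0.01047 · 0.0818 / 0.00123 = 715.8.
Re < 2300 → laminar flow, so f = 64/Re = 64/715.8 = 0.08941 (the turbulent correlation is not needed).
Darcy-Weisbach: ΔP = f(L/D)(ρV²/2) = 0.08941·(226.2/0.0818)·(1028·0.01047²/2) = 0.08941·2765·0.05635 = 13.93 Pa.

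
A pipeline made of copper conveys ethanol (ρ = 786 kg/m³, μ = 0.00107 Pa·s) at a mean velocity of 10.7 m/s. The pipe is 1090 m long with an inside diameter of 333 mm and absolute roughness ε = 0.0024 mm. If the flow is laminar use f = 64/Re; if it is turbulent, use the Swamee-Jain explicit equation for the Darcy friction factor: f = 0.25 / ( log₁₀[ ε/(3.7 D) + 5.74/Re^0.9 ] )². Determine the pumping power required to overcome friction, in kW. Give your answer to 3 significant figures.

Reynolds number Re = ρVD/μ = 786 · 10.7 · 0.333 / 0.00107 = 2.617e+06.
Re > 4000 → turbulent. Relative roughness ε/D = 2.4e-06/0.333 = 7.21e-06. Swamee-Jain: f = 0.25/(log₁₀[7.21e-06/3.7 + 5.74/2.617e+06^0.9])² = 0.25/(log₁₀[1.95e-06 + 9.61e-06])² = 0.25/(-4.937)² = 0.01026.
Darcy-Weisbach: ΔP = f(L/D)(ρV²/2) = 0.01026·(1090/0.333)·(786·10.7²/2) = 0.01026·3273·4.499e+04 = 1.511e+06 Pa.
Q = V·A = 10.7·0.08709 = 0.9319 m³/s.
Pumping power P = QΔP = 0.9319·1.511e+06 = 1408000 W = 1410 kW.

P ≈ 1410 kW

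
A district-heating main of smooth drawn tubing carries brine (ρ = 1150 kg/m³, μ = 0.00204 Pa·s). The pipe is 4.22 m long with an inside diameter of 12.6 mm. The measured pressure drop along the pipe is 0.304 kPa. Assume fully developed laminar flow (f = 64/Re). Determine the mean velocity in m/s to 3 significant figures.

For laminar flow, f = 64/Re with Re = ρVD/μ, so Darcy-Weisbach reduces to ΔP = 32μLV/D². Solving for V: V = ΔP·D²/(32μL) = 304·(0.0126)²/(32·0.00204·4.22) = 0.1752 m/s.
Check: Re = ρVD/μ = 1150·0.1752·0.0126/0.00204 = 1244 < 2300, so the laminar assumption holds.

V ≈ 0.175 m/s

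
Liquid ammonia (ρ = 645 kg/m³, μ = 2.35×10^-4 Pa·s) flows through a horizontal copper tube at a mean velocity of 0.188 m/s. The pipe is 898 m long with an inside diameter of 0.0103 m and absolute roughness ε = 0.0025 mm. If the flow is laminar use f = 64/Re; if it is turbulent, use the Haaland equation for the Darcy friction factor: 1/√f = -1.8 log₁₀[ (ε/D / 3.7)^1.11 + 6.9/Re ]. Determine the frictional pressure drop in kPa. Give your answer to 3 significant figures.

Reynolds number Re = ρVD/μ = 645 · 0.188 · 0.0103 / 0.000235 = 5315.
Re > 4000 → turbulent. Relative roughness ε/D = 2.5e-06/0.0103 = 0.000243. Haaland: 1/√f = -1.8 log₁₀[(0.000243/3.7)^1.11 + 6.9/5315] = -1.8 log₁₀[2.27e-05 + 0.0013] = 5.182, so f = 0.03723.
Darcy-Weisbach: ΔP = f(L/D)(ρV²/2) = 0.03723·(898/0.0103)·(645·0.188²/2) = 0.03723·8.718e+04·11.4 = 3.7e+04 Pa.
ΔP = 3.7e+04 Pa = 37.0 kPa.

ΔP ≈ 37.0 kPa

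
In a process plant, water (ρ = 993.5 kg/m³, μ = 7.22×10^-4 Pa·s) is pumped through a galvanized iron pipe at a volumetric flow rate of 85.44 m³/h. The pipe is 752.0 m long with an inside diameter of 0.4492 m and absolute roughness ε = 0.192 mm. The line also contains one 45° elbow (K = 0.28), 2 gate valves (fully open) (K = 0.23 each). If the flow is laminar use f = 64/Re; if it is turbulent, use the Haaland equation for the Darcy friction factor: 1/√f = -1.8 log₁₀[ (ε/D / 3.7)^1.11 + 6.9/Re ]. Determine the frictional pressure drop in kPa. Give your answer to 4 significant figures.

Q = 85.44 m³/h = 85.44/3600 = 0.02373 m³/s.
Cross-sectional area A = πD²/4 = π(0.4492)²/4 = 0.1585 m²; mean velocity V = Q/A = 0.02373/0.1585 = 0.1498 m/s.
Reynolds number Re = ρVD/μ = 993.5 · 0.1498 · 0.4492 / 0.000722 = 9.257e+04.
Re > 4000 → turbulent. Relative roughness ε/D = 0.000192/0.4492 = 0.000427. Haaland: 1/√f = -1.8 log₁₀[(0.000427/3.7)^1.11 + 6.9/9.257e+04] = -1.8 log₁₀[4.26e-05 + 7.45e-05] = 7.076, so f = 0.01997.
Total minor-loss coefficient ΣK = 1·0.28 + 2·0.23 = 0.74.
ΔP = [f·L/D + ΣK]·(ρV²/2) = [0.01997·752/0.4492 + 0.74]·(993.5·0.1498²/2) = [33.43 + 0.74]·11.14 = 380.7 Pa.
ΔP = 380.7 Pa = 0.3807 kPa.

ΔP ≈ 0.3807 kPa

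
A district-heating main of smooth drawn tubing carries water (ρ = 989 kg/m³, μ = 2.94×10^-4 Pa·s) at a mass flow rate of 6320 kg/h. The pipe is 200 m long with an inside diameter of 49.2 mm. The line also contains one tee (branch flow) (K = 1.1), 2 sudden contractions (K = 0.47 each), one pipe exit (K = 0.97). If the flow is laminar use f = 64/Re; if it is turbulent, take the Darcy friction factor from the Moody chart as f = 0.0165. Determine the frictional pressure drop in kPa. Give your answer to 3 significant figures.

ΔP ≈ 30.2 kPa

ṁ = 6320 kg/h = 6320/3600 = 1.756 kg/s.
A = πD²/4 = π(0.0492)²/4 = 0.001901 m²; mean velocity V = ṁ/(ρA) = 1.756/(989 · 0.001901) = 0.9337 m/s.
Reynolds number Re = ρVD/μ = 989 · 0.9337 · 0.0492 / 0.000294 = 1.545e+05.
Re > 4000 → turbulent; use the Moody-chart value f = 0.0165.
Total minor-loss coefficient ΣK = 1·1.1 + 2·0.47 + 1·0.97 = 3.01.
ΔP = [f·L/D + ΣK]·(ρV²/2) = [0.0165·200/0.0492 + 3.01]·(989·0.9337²/2) = [67.07 + 3.01]·431.1 = 3.021e+04 Pa.
ΔP = 3.021e+04 Pa = 30.2 kPa.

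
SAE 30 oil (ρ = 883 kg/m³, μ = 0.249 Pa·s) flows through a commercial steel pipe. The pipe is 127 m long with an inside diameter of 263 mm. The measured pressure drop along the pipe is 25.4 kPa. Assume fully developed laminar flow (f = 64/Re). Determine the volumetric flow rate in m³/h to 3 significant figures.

Q ≈ 340 m³/h

For laminar flow, f = 64/Re with Re = ρVD/μ, so Darcy-Weisbach reduces to ΔP = 32μLV/D². Solving for V: V = ΔP·D²/(32μL) = 2.54e+04·(0.263)²/(32·0.249·127) = 1.736 m/s.
Check: Re = ρVD/μ = 883·1.736·0.263/0.249 = 1619 < 2300, so the laminar assumption holds.
Q = V·A = 1.736·(π/4·0.263²) = 0.09432 m³/s = 340 m³/h.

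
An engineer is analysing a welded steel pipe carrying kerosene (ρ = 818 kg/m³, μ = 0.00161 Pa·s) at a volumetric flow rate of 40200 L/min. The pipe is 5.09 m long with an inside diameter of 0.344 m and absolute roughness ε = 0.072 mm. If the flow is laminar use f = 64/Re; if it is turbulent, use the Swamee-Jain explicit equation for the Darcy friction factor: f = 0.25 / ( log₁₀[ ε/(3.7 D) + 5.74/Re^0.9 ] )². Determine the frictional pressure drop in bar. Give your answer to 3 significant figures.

Q = 40200 L/min = 40200/60000 = 0.67 m³/s.
Cross-sectional area A = πD²/4 = π(0.344)²/4 = 0.09294 m²; mean velocity V = Q/A = 0.67/0.09294 = 7.209 m/s.
Reynolds number Re = ρVD/μ = 818 · 7.209 · 0.344 / 0.00161 = 1.26e+06.
Re > 4000 → turbulent. Relative roughness ε/D = 7.2e-05/0.344 = 0.000209. Swamee-Jain: f = 0.25/(log₁₀[0.000209/3.7 + 5.74/1.26e+06^0.9])² = 0.25/(log₁₀[5.66e-05 + 1.86e-05])² = 0.25/(-4.124)² = 0.0147.
Darcy-Weisbach: ΔP = f(L/D)(ρV²/2) = 0.0147·(5.09/0.344)·(818·7.209²/2) = 0.0147·14.8·2.125e+04 = 4623 Pa.
ΔP = 4623 Pa = 0.0462 bar.

ΔP ≈ 0.0462 bar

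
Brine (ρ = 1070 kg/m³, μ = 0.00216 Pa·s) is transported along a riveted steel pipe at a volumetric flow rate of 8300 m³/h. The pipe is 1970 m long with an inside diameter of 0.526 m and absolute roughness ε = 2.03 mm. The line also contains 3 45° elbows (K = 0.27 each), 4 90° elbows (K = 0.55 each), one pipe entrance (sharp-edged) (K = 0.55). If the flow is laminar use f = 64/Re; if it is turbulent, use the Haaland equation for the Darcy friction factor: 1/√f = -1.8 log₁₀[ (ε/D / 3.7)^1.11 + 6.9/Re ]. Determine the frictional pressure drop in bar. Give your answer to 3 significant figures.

Q = 8300 m³/h = 8300/3600 = 2.306 m³/s.
Cross-sectional area A = πD²/4 = π(0.526)²/4 = 0.2173 m²; mean velocity V = Q/A = 2.306/0.2173 = 10.61 m/s.
Reynolds number Re = ρVD/μ = 1070 · 10.61 · 0.526 / 0.00216 = 2.765e+06.
Re > 4000 → turbulent. Relative roughness ε/D = 0.00203/0.526 = 0.00386. Haaland: 1/√f = -1.8 log₁₀[(0.00386/3.7)^1.11 + 6.9/2.765e+06] = -1.8 log₁₀[0.00049 + 2.5e-06] = 5.953, so f = 0.02821.
Total minor-loss coefficient ΣK = 3·0.27 + 4·0.55 + 1·0.55 = 3.56.
ΔP = [f·L/D + ΣK]·(ρV²/2) = [0.02821·1970/0.526 + 3.56]·(1070·10.61²/2) = [105.7 + 3.56]·6.023e+04 = 6.578e+06 Pa.
ΔP = 6.578e+06 Pa = 65.8 bar.

ΔP ≈ 65.8 bar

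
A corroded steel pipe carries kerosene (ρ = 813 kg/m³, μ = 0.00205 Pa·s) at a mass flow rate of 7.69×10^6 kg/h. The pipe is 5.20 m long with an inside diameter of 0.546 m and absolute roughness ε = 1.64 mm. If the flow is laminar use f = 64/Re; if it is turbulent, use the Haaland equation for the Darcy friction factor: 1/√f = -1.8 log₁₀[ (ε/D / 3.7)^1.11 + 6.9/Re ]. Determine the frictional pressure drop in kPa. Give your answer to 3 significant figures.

ṁ = 7.69×10^6 kg/h = 7.69×10^6/3600 = 2136 kg/s.
A = πD²/4 = π(0.546)²/4 = 0.2341 m²; mean velocity V = ṁ/(ρA) = 2136/(813 · 0.2341) = 11.22 m/s.
Reynolds number Re = ρVD/μ = 813 · 11.22 · 0.546 / 0.00205 = 2.43e+06.
Re > 4000 → turbulent. Relative roughness ε/D = 0.00164/0.546 = 0.003. Haaland: 1/√f = -1.8 log₁₀[(0.003/3.7)^1.11 + 6.9/2.43e+06] = -1.8 log₁₀[0.000371 + 2.84e-06] = 6.169, so f = 0.02628.
Darcy-Weisbach: ΔP = f(L/D)(ρV²/2) = 0.02628·(5.2/0.546)·(813·11.22²/2) = 0.02628·9.524·5.119e+04 = 1.281e+04 Pa.
ΔP = 1.281e+04 Pa = 12.8 kPa.

ΔP ≈ 12.8 kPa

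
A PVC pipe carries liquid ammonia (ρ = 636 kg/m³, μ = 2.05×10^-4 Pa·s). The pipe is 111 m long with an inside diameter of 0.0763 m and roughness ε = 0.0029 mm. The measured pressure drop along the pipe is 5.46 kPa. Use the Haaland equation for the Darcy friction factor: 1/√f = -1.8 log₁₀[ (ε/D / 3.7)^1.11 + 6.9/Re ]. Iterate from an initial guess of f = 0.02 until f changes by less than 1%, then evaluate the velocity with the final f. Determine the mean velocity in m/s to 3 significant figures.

V ≈ 0.868 m/s

Rearranging Darcy-Weisbach: V = √(2·ΔP·D/(f·L·ρ)). With ε/D = 2.9e-06/0.0763 = 3.8e-05, iterate starting from f = 0.02:
  f = 0.02 → V = √(2·5460·0.0763/(0.02·111·636)) = 0.7682 m/s; Re = ρVD/μ = 1.818e+05; f → 0.01602
  f = 0.01602 → V = 0.8582 m/s; Re = 2.032e+05; f → 0.0157
  f = 0.0157 → V = 0.8669 m/s; Re = 2.052e+05; f → 0.01567
Converged (Δf/f < 1%). With the final f = 0.01567: V = √(2·5460·0.0763/(0.01567·111·636)) = 0.8677 m/s.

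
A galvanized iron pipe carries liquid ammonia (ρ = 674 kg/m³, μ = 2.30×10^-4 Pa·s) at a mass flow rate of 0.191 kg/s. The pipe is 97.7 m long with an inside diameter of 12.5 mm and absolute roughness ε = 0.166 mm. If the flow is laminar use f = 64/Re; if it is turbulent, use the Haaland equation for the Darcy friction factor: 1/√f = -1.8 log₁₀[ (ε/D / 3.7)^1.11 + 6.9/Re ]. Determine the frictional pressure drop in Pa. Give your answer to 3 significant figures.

A = πD²/4 = π(0.0125)²/4 = 0.0001227 m²; mean velocity V = ṁ/(ρA) = 0.191/(674 · 0.0001227) = 2.309 m/s.
Reynolds number Re = ρVD/μ = 674 · 2.309 · 0.0125 / 0.00023 = 8.459e+04.
Re > 4000 → turbulent. Relative roughness ε/D = 0.000166/0.0125 = 0.0133. Haaland: 1/√f = -1.8 log₁₀[(0.0133/3.7)^1.11 + 6.9/8.459e+04] = -1.8 log₁₀[0.00193 + 8.16e-05] = 4.853, so f = 0.04246.
Darcy-Weisbach: ΔP = f(L/D)(ρV²/2) = 0.04246·(97.7/0.0125)·(674·2.309²/2) = 0.04246·7816·1797 = 5.964e+05 Pa.

ΔP ≈ 596000 Pa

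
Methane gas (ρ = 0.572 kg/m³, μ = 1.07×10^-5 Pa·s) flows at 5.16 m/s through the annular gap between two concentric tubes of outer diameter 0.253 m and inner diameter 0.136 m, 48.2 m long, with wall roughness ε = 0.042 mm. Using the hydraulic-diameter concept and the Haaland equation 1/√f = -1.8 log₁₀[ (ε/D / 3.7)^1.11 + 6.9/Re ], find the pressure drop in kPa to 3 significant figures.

Hydraulic diameter D_h = 4A/P = D_o - D_i = 0.253 - 0.136 = 0.117 m.
Re = ρVD_h/μ = 0.572·5.16·0.117/1.07e-05 = 3.227e+04.
ε/D_h = 4.2e-05/0.117 = 0.000359; Haaland gives 1/√f = -1.8 log₁₀[3.51e-05+0.000214] = 6.487, so f = 0.02376.
ΔP = f(L/D_h)(ρV²/2) = 0.02376·48.2/0.117·7.615 = 74.55 Pa.
ΔP = 0.0745 kPa.

ΔP ≈ 0.0745 kPa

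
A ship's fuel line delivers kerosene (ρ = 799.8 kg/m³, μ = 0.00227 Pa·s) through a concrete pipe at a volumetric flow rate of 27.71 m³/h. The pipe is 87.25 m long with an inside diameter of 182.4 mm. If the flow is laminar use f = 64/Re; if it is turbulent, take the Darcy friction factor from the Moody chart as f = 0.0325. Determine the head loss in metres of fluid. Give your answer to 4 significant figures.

h_f ≈ 0.06876 m

Q = 27.71 m³/h = 27.71/3600 = 0.007697 m³/s.
Cross-sectional area A = πD²/4 = π(0.1824)²/4 = 0.02613 m²; mean velocity V = Q/A = 0.007697/0.02613 = 0.2946 m/s.
Reynolds number Re = ρVD/μ = 799.8 · 0.2946 · 0.1824 / 0.00227 = 1.893e+04.
Re > 4000 → turbulent; use the Moody-chart value f = 0.0325.
Darcy-Weisbach: ΔP = f(L/D)(ρV²/2) = 0.0325·(87.25/0.1824)·(799.8·0.2946²/2) = 0.0325·478.3·34.7 = 539.5 Pa.
Head loss h_f = ΔP/(ρg) = 539.5/(799.8·9.81) = 0.06876 m.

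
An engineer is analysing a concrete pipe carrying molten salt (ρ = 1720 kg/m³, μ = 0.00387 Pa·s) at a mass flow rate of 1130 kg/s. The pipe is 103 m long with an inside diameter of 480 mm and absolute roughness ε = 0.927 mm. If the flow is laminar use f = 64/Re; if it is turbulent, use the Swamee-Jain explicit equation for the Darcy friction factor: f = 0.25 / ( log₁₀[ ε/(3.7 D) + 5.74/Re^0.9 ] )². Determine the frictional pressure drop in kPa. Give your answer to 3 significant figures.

ΔP ≈ 57.3 kPa

A = πD²/4 = π(0.48)²/4 = 0.181 m²; mean velocity V = ṁ/(ρA) = 1130/(1720 · 0.181) = 3.631 m/s.
Reynolds number Re = ρVD/μ = 1720 · 3.631 · 0.48 / 0.00387 = 7.745e+05.
Re > 4000 → turbulent. Relative roughness ε/D = 0.000927/0.48 = 0.00193. Swamee-Jain: f = 0.25/(log₁₀[0.00193/3.7 + 5.74/7.745e+05^0.9])² = 0.25/(log₁₀[0.000522 + 2.88e-05])² = 0.25/(-3.259)² = 0.02354.
Darcy-Weisbach: ΔP = f(L/D)(ρV²/2) = 0.02354·(103/0.48)·(1720·3.631²/2) = 0.02354·214.6·1.134e+04 = 5.725e+04 Pa.
ΔP = 5.725e+04 Pa = 57.3 kPa.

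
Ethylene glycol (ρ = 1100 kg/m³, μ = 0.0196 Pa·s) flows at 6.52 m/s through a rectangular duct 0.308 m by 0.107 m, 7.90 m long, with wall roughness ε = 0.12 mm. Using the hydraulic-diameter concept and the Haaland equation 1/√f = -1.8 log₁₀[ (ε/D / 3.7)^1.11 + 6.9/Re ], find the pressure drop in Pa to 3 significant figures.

ΔP ≈ 26200 Pa

Hydraulic diameter D_h = 4A/P = 4·(0.308·0.107)/(2·(0.308+0.107)) = 0.1318/0.83 = 0.1588 m.
Re = ρVD_h/μ = 1100·6.52·0.1588/0.0196 = 5.812e+04.
ε/D_h = 0.00012/0.1588 = 0.000756; Haaland gives 1/√f = -1.8 log₁₀[8.02e-05+0.000119] = 6.662, so f = 0.02253.
ΔP = f(L/D_h)(ρV²/2) = 0.02253·7.9/0.1588·2.338e+04 = 2.62e+04 Pa.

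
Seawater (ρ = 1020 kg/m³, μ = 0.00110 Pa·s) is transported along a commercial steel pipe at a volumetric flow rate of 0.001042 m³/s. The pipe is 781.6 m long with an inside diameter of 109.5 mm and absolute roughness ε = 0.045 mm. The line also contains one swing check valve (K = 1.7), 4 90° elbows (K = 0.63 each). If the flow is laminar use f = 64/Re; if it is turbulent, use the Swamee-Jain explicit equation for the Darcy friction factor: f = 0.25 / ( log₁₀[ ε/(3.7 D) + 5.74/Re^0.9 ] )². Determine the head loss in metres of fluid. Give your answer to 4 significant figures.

Cross-sectional area A = πD²/4 = π(0.1095)²/4 = 0.009417 m²; mean velocity V = Q/A = 0.001042/0.009417 = 0.1106 m/s.
Reynolds number Re = ρVD/μ = 1020 · 0.1106 · 0.1095 / 0.0011 = 1.123e+04.
Re > 4000 → turbulent. Relative roughness ε/D = 4.5e-05/0.1095 = 0.000411. Swamee-Jain: f = 0.25/(log₁₀[0.000411/3.7 + 5.74/1.123e+04^0.9])² = 0.25/(log₁₀[0.000111 + 0.0013])² = 0.25/(-2.851)² = 0.03076.
Total minor-loss coefficient ΣK = 1·1.7 + 4·0.63 = 4.22.
ΔP = [f·L/D + ΣK]·(ρV²/2) = [0.03076·781.6/0.1095 + 4.22]·(1020·0.1106²/2) = [219.5 + 4.22]·6.244 = 1397 Pa.
Head loss h_f = ΔP/(ρg) = 1397/(1020·9.81) = 0.1396 m.

h_f ≈ 0.1396 m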